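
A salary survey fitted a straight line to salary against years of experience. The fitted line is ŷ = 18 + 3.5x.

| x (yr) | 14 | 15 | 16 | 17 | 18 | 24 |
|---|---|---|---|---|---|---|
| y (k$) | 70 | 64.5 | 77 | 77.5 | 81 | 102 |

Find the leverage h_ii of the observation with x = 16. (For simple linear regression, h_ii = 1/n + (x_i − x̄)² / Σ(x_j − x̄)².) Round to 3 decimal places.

x̄ = (14 + 15 + 16 + 17 + 18 + 24)/6 = 17.3333
Σ(x − x̄)² = 11.1111 + 5.44444 + 1.77778 + 0.111111 + 0.444444 + 44.4444 = 63.3333
h = 1/6 + (-1.33333)²/63.3333 = 0.166667 + 0.0280702 = 0.195

h = 0.195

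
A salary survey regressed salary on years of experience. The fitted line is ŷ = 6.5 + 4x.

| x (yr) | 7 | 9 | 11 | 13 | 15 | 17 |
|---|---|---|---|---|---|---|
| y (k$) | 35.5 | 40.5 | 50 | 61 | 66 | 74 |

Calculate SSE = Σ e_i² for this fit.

x=7: ŷ = 6.5 + 4·7 = 34.5; e = 35.5 − 34.5 = 1
x=9: ŷ = 6.5 + 4·9 = 42.5; e = 40.5 − 42.5 = -2
x=11: ŷ = 6.5 + 4·11 = 50.5; e = 50 − 50.5 = -0.5
x=13: ŷ = 6.5 + 4·13 = 58.5; e = 61 − 58.5 = 2.5
x=15: ŷ = 6.5 + 4·15 = 66.5; e = 66 − 66.5 = -0.5
x=17: ŷ = 6.5 + 4·17 = 74.5; e = 74 − 74.5 = -0.5
SSE = 1 + 4 + 0.25 + 6.25 + 0.25 + 0.25 = 12

SSE = 12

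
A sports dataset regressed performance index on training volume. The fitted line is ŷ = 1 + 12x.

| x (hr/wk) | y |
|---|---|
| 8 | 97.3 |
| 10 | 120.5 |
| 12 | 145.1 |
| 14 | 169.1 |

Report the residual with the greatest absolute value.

x=8: ŷ = 1 + 12·8 = 97; e = 97.3 − 97 = 0.3
x=10: ŷ = 1 + 12·10 = 121; e = 120.5 − 121 = -0.5
x=12: ŷ = 1 + 12·12 = 145; e = 145.1 − 145 = 0.1
x=14: ŷ = 1 + 12·14 = 169; e = 169.1 − 169 = 0.1
Largest |e| is 0.5 at x = 10, residual -0.5.

e = -0.5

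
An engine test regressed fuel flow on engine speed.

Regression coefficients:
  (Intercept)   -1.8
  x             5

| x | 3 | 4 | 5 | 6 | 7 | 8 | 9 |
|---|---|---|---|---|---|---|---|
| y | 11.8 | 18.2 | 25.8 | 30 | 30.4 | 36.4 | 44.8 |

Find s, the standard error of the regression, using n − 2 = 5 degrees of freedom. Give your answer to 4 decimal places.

x=3: ŷ = -1.8 + 5·3 = 13.2; e = 11.8 − 13.2 = -1.4
x=4: ŷ = -1.8 + 5·4 = 18.2; e = 18.2 − 18.2 = 0
x=5: ŷ = -1.8 + 5·5 = 23.2; e = 25.8 − 23.2 = 2.6
x=6: ŷ = -1.8 + 5·6 = 28.2; e = 30 − 28.2 = 1.8
x=7: ŷ = -1.8 + 5·7 = 33.2; e = 30.4 − 33.2 = -2.8
x=8: ŷ = -1.8 + 5·8 = 38.2; e = 36.4 − 38.2 = -1.8
x=9: ŷ = -1.8 + 5·9 = 43.2; e = 44.8 − 43.2 = 1.6
SSE = 1.96 + 0 + 6.76 + 3.24 + 7.84 + 3.24 + 2.56 = 25.6
s = √(25.6/5) = √5.12 ≈ 2.2627

s = 2.2627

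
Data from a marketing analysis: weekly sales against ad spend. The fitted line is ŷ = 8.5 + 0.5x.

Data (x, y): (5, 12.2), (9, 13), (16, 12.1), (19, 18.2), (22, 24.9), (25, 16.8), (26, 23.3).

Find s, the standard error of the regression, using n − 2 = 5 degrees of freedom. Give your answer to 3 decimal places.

x=5: ŷ = 8.5 + 0.5·5 = 11; r = 12.2 − 11 = 1.2
x=9: ŷ = 8.5 + 0.5·9 = 13; r = 13 − 13 = 0
x=16: ŷ = 8.5 + 0.5·16 = 16.5; r = 12.1 − 16.5 = -4.4
x=19: ŷ = 8.5 + 0.5·19 = 18; r = 18.2 − 18 = 0.2
x=22: ŷ = 8.5 + 0.5·22 = 19.5; r = 24.9 − 19.5 = 5.4
x=25: ŷ = 8.5 + 0.5·25 = 21; r = 16.8 − 21 = -4.2
x=26: ŷ = 8.5 + 0.5·26 = 21.5; r = 23.3 − 21.5 = 1.8
SSE = 1.44 + 0 + 19.36 + 0.04 + 29.16 + 17.64 + 3.24 = 70.88
s = √(70.88/5) = √14.176 ≈ 3.765

s = 3.765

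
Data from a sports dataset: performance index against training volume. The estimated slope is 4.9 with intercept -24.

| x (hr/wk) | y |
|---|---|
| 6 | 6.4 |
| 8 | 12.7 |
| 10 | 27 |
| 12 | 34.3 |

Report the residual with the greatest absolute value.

e = -2.5

x=6: ŷ = -24 + 4.9·6 = 5.4; e = 6.4 − 5.4 = 1
x=8: ŷ = -24 + 4.9·8 = 15.2; e = 12.7 − 15.2 = -2.5
x=10: ŷ = -24 + 4.9·10 = 25; e = 27 − 25 = 2
x=12: ŷ = -24 + 4.9·12 = 34.8; e = 34.3 − 34.8 = -0.5
Largest |e| is 2.5 at x = 8, residual -2.5.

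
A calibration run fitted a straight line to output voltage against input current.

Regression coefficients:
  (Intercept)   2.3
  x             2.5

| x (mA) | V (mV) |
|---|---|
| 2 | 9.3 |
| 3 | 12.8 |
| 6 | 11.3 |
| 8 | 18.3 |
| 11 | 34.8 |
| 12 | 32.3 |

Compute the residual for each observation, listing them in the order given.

2, 3, -6, -4, 5, 0

x=2: ŷ = 2.3 + 2.5·2 = 7.3; e = 9.3 − 7.3 = 2
x=3: ŷ = 2.3 + 2.5·3 = 9.8; e = 12.8 − 9.8 = 3
x=6: ŷ = 2.3 + 2.5·6 = 17.3; e = 11.3 − 17.3 = -6
x=8: ŷ = 2.3 + 2.5·8 = 22.3; e = 18.3 − 22.3 = -4
x=11: ŷ = 2.3 + 2.5·11 = 29.8; e = 34.8 − 29.8 = 5
x=12: ŷ = 2.3 + 2.5·12 = 32.3; e = 32.3 − 32.3 = 0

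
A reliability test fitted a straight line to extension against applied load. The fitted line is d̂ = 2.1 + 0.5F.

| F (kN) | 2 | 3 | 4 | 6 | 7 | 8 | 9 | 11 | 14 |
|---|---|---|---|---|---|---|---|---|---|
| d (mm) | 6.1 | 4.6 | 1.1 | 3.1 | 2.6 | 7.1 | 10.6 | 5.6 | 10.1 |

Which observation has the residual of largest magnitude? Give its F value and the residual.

F = 9, e = 4

F=2: d̂ = 2.1 + 0.5·2 = 3.1; e = 6.1 − 3.1 = 3
F=3: d̂ = 2.1 + 0.5·3 = 3.6; e = 4.6 − 3.6 = 1
F=4: d̂ = 2.1 + 0.5·4 = 4.1; e = 1.1 − 4.1 = -3
F=6: d̂ = 2.1 + 0.5·6 = 5.1; e = 3.1 − 5.1 = -2
F=7: d̂ = 2.1 + 0.5·7 = 5.6; e = 2.6 − 5.6 = -3
F=8: d̂ = 2.1 + 0.5·8 = 6.1; e = 7.1 − 6.1 = 1
F=9: d̂ = 2.1 + 0.5·9 = 6.6; e = 10.6 − 6.6 = 4
F=11: d̂ = 2.1 + 0.5·11 = 7.6; e = 5.6 − 7.6 = -2
F=14: d̂ = 2.1 + 0.5·14 = 9.1; e = 10.1 − 9.1 = 1
Largest |e| is 4 at F = 9, residual 4.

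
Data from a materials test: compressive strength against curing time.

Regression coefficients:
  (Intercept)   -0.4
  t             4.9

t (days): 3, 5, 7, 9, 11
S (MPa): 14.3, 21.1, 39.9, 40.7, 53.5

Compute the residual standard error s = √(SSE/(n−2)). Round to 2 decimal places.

s = 4.24

t=3: ŷ = -0.4 + 4.9·3 = 14.3; r = 14.3 − 14.3 = 0
t=5: ŷ = -0.4 + 4.9·5 = 24.1; r = 21.1 − 24.1 = -3
t=7: ŷ = -0.4 + 4.9·7 = 33.9; r = 39.9 − 33.9 = 6
t=9: ŷ = -0.4 + 4.9·9 = 43.7; r = 40.7 − 43.7 = -3
t=11: ŷ = -0.4 + 4.9·11 = 53.5; r = 53.5 − 53.5 = 0
SSE = 0 + 9 + 36 + 9 + 0 = 54
s = √(54/3) = √18 ≈ 4.24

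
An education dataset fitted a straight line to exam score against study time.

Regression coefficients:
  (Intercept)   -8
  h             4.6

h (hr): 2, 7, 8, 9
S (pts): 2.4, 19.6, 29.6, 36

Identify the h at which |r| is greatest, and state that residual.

h=2: Ŝ = -8 + 4.6·2 = 1.2; r = 2.4 − 1.2 = 1.2
h=7: Ŝ = -8 + 4.6·7 = 24.2; r = 19.6 − 24.2 = -4.6
h=8: Ŝ = -8 + 4.6·8 = 28.8; r = 29.6 − 28.8 = 0.8
h=9: Ŝ = -8 + 4.6·9 = 33.4; r = 36 − 33.4 = 2.6
Largest |r| is 4.6 at h = 7, residual -4.6.

h = 7, r = -4.6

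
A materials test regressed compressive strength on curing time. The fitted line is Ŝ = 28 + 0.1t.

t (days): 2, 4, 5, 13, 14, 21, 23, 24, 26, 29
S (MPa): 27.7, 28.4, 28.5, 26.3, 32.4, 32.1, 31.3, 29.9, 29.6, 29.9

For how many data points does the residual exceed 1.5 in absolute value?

t=2: Ŝ = 28 + 0.1·2 = 28.2; r = 27.7 − 28.2 = -0.5
t=4: Ŝ = 28 + 0.1·4 = 28.4; r = 28.4 − 28.4 = 0
t=5: Ŝ = 28 + 0.1·5 = 28.5; r = 28.5 − 28.5 = 0
t=13: Ŝ = 28 + 0.1·13 = 29.3; r = 26.3 − 29.3 = -3
t=14: Ŝ = 28 + 0.1·14 = 29.4; r = 32.4 − 29.4 = 3
t=21: Ŝ = 28 + 0.1·21 = 30.1; r = 32.1 − 30.1 = 2
t=23: Ŝ = 28 + 0.1·23 = 30.3; r = 31.3 − 30.3 = 1
t=24: Ŝ = 28 + 0.1·24 = 30.4; r = 29.9 − 30.4 = -0.5
t=26: Ŝ = 28 + 0.1·26 = 30.6; r = 29.6 − 30.6 = -1
t=29: Ŝ = 28 + 0.1·29 = 30.9; r = 29.9 − 30.9 = -1
|r| > 1.5: t=13 (|r|=3), t=14 (|r|=3), t=21 (|r|=2) → 3

3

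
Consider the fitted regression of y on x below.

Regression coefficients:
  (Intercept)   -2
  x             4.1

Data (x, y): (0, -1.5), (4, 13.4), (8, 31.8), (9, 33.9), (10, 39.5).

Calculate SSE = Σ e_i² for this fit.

x=0: ŷ = -2 + 4.1·0 = -2; e = -1.5 − (-2) = 0.5
x=4: ŷ = -2 + 4.1·4 = 14.4; e = 13.4 − 14.4 = -1
x=8: ŷ = -2 + 4.1·8 = 30.8; e = 31.8 − 30.8 = 1
x=9: ŷ = -2 + 4.1·9 = 34.9; e = 33.9 − 34.9 = -1
x=10: ŷ = -2 + 4.1·10 = 39; e = 39.5 − 39 = 0.5
SSE = 0.25 + 1 + 1 + 1 + 0.25 = 3.5

SSE = 3.5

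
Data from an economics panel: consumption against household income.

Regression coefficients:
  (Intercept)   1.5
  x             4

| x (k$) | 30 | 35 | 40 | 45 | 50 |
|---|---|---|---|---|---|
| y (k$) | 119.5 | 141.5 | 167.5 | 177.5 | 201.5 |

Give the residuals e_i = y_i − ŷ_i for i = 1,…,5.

-2, 0, 6, -4, 0

x=30: ŷ = 1.5 + 4·30 = 121.5; e = 119.5 − 121.5 = -2
x=35: ŷ = 1.5 + 4·35 = 141.5; e = 141.5 − 141.5 = 0
x=40: ŷ = 1.5 + 4·40 = 161.5; e = 167.5 − 161.5 = 6
x=45: ŷ = 1.5 + 4·45 = 181.5; e = 177.5 − 181.5 = -4
x=50: ŷ = 1.5 + 4·50 = 201.5; e = 201.5 − 201.5 = 0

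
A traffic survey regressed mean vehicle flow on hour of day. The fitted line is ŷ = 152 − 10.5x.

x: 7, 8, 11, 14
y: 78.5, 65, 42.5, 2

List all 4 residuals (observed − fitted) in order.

0, -3, 6, -3

x=7: ŷ = 152 − 10.5·7 = 78.5; r = 78.5 − 78.5 = 0
x=8: ŷ = 152 − 10.5·8 = 68; r = 65 − 68 = -3
x=11: ŷ = 152 − 10.5·11 = 36.5; r = 42.5 − 36.5 = 6
x=14: ŷ = 152 − 10.5·14 = 5; r = 2 − 5 = -3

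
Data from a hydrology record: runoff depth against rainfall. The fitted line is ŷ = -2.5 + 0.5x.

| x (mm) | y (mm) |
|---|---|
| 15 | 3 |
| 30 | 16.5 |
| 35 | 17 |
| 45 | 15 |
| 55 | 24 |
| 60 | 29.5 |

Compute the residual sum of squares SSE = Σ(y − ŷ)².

SSE = 54

x=15: ŷ = -2.5 + 0.5·15 = 5; e = 3 − 5 = -2
x=30: ŷ = -2.5 + 0.5·30 = 12.5; e = 16.5 − 12.5 = 4
x=35: ŷ = -2.5 + 0.5·35 = 15; e = 17 − 15 = 2
x=45: ŷ = -2.5 + 0.5·45 = 20; e = 15 − 20 = -5
x=55: ŷ = -2.5 + 0.5·55 = 25; e = 24 − 25 = -1
x=60: ŷ = -2.5 + 0.5·60 = 27.5; e = 29.5 − 27.5 = 2
SSE = 4 + 16 + 4 + 25 + 1 + 4 = 54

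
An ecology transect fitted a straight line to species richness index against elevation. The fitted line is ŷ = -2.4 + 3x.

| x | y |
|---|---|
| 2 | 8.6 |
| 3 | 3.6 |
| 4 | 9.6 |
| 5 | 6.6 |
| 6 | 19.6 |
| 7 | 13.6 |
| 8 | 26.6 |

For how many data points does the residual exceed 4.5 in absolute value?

4

x=2: ŷ = -2.4 + 3·2 = 3.6; r = 8.6 − 3.6 = 5
x=3: ŷ = -2.4 + 3·3 = 6.6; r = 3.6 − 6.6 = -3
x=4: ŷ = -2.4 + 3·4 = 9.6; r = 9.6 − 9.6 = 0
x=5: ŷ = -2.4 + 3·5 = 12.6; r = 6.6 − 12.6 = -6
x=6: ŷ = -2.4 + 3·6 = 15.6; r = 19.6 − 15.6 = 4
x=7: ŷ = -2.4 + 3·7 = 18.6; r = 13.6 − 18.6 = -5
x=8: ŷ = -2.4 + 3·8 = 21.6; r = 26.6 − 21.6 = 5
|r| > 4.5: x=2 (|r|=5), x=5 (|r|=6), x=7 (|r|=5), x=8 (|r|=5) → 4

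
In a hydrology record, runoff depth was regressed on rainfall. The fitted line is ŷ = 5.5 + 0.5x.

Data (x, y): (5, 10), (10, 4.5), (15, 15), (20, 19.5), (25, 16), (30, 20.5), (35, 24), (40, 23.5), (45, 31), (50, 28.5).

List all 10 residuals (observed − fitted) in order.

x=5: ŷ = 5.5 + 0.5·5 = 8; e = 10 − 8 = 2
x=10: ŷ = 5.5 + 0.5·10 = 10.5; e = 4.5 − 10.5 = -6
x=15: ŷ = 5.5 + 0.5·15 = 13; e = 15 − 13 = 2
x=20: ŷ = 5.5 + 0.5·20 = 15.5; e = 19.5 − 15.5 = 4
x=25: ŷ = 5.5 + 0.5·25 = 18; e = 16 − 18 = -2
x=30: ŷ = 5.5 + 0.5·30 = 20.5; e = 20.5 − 20.5 = 0
x=35: ŷ = 5.5 + 0.5·35 = 23; e = 24 − 23 = 1
x=40: ŷ = 5.5 + 0.5·40 = 25.5; e = 23.5 − 25.5 = -2
x=45: ŷ = 5.5 + 0.5·45 = 28; e = 31 − 28 = 3
x=50: ŷ = 5.5 + 0.5·50 = 30.5; e = 28.5 − 30.5 = -2

2, -6, 2, 4, -2, 0, 1, -2, 3, -2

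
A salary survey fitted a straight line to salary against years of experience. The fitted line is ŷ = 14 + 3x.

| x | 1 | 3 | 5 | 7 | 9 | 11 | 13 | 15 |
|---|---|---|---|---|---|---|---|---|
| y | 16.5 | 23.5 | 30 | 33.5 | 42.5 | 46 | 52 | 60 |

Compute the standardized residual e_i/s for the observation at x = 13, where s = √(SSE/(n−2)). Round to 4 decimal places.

x=1: ŷ = 14 + 3·1 = 17; e = 16.5 − 17 = -0.5
x=3: ŷ = 14 + 3·3 = 23; e = 23.5 − 23 = 0.5
x=5: ŷ = 14 + 3·5 = 29; e = 30 − 29 = 1
x=7: ŷ = 14 + 3·7 = 35; e = 33.5 − 35 = -1.5
x=9: ŷ = 14 + 3·9 = 41; e = 42.5 − 41 = 1.5
x=11: ŷ = 14 + 3·11 = 47; e = 46 − 47 = -1
x=13: ŷ = 14 + 3·13 = 53; e = 52 − 53 = -1
x=15: ŷ = 14 + 3·15 = 59; e = 60 − 59 = 1
SSE = 0.25 + 0.25 + 1 + 2.25 + 2.25 + 1 + 1 + 1 = 9
s = √(9/6) = 1.22474
e/s = -1 / 1.22474 = -0.8165

-0.8165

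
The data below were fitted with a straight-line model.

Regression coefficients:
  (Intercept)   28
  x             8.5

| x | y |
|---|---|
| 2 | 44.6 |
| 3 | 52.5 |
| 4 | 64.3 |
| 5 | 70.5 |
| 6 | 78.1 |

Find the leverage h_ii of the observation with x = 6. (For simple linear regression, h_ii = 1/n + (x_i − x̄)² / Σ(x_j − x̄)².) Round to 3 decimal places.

x̄ = (2 + 3 + 4 + 5 + 6)/5 = 4
Σ(x − x̄)² = 4 + 1 + 0 + 1 + 4 = 10
h = 1/5 + (2)²/10 = 0.2 + 0.4 = 0.600

h = 0.600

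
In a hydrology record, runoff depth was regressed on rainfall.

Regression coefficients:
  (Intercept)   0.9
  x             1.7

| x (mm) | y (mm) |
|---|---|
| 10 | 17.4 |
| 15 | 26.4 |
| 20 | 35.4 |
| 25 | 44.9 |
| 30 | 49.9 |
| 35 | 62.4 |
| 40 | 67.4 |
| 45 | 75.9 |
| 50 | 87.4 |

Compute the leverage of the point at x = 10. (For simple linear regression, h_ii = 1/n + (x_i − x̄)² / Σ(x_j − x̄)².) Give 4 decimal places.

h = 0.3778

x̄ = (10 + 15 + 20 + 25 + 30 + 35 + 40 + 45 + 50)/9 = 30
Σ(x − x̄)² = 400 + 225 + 100 + 25 + 0 + 25 + 100 + 225 + 400 = 1500
h = 1/9 + (-20)²/1500 = 0.111111 + 0.266667 = 0.3778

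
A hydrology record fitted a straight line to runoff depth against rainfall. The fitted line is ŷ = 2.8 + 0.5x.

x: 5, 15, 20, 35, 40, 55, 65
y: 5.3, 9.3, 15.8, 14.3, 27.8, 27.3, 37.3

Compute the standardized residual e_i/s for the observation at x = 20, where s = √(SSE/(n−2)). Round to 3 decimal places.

0.732

x=5: ŷ = 2.8 + 0.5·5 = 5.3; e = 5.3 − 5.3 = 0
x=15: ŷ = 2.8 + 0.5·15 = 10.3; e = 9.3 − 10.3 = -1
x=20: ŷ = 2.8 + 0.5·20 = 12.8; e = 15.8 − 12.8 = 3
x=35: ŷ = 2.8 + 0.5·35 = 20.3; e = 14.3 − 20.3 = -6
x=40: ŷ = 2.8 + 0.5·40 = 22.8; e = 27.8 − 22.8 = 5
x=55: ŷ = 2.8 + 0.5·55 = 30.3; e = 27.3 − 30.3 = -3
x=65: ŷ = 2.8 + 0.5·65 = 35.3; e = 37.3 − 35.3 = 2
SSE = 0 + 1 + 9 + 36 + 25 + 9 + 4 = 84
s = √(84/5) = 4.09878
e/s = 3 / 4.09878 = 0.732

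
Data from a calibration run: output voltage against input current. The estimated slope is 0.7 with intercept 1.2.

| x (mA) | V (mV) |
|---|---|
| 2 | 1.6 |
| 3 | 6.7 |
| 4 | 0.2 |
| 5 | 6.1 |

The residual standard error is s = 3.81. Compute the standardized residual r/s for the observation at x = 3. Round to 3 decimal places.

0.892

ŷ = 1.2 + 0.7·3 = 3.3
r = 6.7 − 3.3 = 3.4
r/s = 3.4 / 3.81 = 0.892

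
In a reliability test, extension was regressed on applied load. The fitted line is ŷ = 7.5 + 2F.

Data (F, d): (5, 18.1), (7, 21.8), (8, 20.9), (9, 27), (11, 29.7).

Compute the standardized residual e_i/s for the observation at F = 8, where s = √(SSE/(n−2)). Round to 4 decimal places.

F=5: ŷ = 7.5 + 2·5 = 17.5; e = 18.1 − 17.5 = 0.6
F=7: ŷ = 7.5 + 2·7 = 21.5; e = 21.8 − 21.5 = 0.3
F=8: ŷ = 7.5 + 2·8 = 23.5; e = 20.9 − 23.5 = -2.6
F=9: ŷ = 7.5 + 2·9 = 25.5; e = 27 − 25.5 = 1.5
F=11: ŷ = 7.5 + 2·11 = 29.5; e = 29.7 − 29.5 = 0.2
SSE = 0.36 + 0.09 + 6.76 + 2.25 + 0.04 = 9.5
s = √(9.5/3) = 1.77951
e/s = -2.6 / 1.77951 = -1.4611

-1.4611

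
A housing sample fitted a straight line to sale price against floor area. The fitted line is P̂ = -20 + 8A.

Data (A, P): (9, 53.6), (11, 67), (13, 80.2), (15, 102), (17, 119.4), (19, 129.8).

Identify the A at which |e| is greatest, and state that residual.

A=9: P̂ = -20 + 8·9 = 52; e = 53.6 − 52 = 1.6
A=11: P̂ = -20 + 8·11 = 68; e = 67 − 68 = -1
A=13: P̂ = -20 + 8·13 = 84; e = 80.2 − 84 = -3.8
A=15: P̂ = -20 + 8·15 = 100; e = 102 − 100 = 2
A=17: P̂ = -20 + 8·17 = 116; e = 119.4 − 116 = 3.4
A=19: P̂ = -20 + 8·19 = 132; e = 129.8 − 132 = -2.2
Largest |e| is 3.8 at A = 13, residual -3.8.

A = 13, e = -3.8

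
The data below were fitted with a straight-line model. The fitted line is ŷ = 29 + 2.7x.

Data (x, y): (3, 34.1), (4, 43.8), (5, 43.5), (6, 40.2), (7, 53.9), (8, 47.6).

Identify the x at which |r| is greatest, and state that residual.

x=3: ŷ = 29 + 2.7·3 = 37.1; r = 34.1 − 37.1 = -3
x=4: ŷ = 29 + 2.7·4 = 39.8; r = 43.8 − 39.8 = 4
x=5: ŷ = 29 + 2.7·5 = 42.5; r = 43.5 − 42.5 = 1
x=6: ŷ = 29 + 2.7·6 = 45.2; r = 40.2 − 45.2 = -5
x=7: ŷ = 29 + 2.7·7 = 47.9; r = 53.9 − 47.9 = 6
x=8: ŷ = 29 + 2.7·8 = 50.6; r = 47.6 − 50.6 = -3
Largest |r| is 6 at x = 7, residual 6.

x = 7, r = 6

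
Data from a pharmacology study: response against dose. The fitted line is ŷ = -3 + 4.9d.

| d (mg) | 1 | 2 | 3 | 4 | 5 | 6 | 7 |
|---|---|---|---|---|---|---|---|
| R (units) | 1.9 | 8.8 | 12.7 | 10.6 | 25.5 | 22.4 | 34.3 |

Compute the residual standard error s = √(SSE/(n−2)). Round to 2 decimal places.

s = 4.05

d=1: ŷ = -3 + 4.9·1 = 1.9; e = 1.9 − 1.9 = 0
d=2: ŷ = -3 + 4.9·2 = 6.8; e = 8.8 − 6.8 = 2
d=3: ŷ = -3 + 4.9·3 = 11.7; e = 12.7 − 11.7 = 1
d=4: ŷ = -3 + 4.9·4 = 16.6; e = 10.6 − 16.6 = -6
d=5: ŷ = -3 + 4.9·5 = 21.5; e = 25.5 − 21.5 = 4
d=6: ŷ = -3 + 4.9·6 = 26.4; e = 22.4 − 26.4 = -4
d=7: ŷ = -3 + 4.9·7 = 31.3; e = 34.3 − 31.3 = 3
SSE = 0 + 4 + 1 + 36 + 16 + 16 + 9 = 82
s = √(82/5) = √16.4 ≈ 4.05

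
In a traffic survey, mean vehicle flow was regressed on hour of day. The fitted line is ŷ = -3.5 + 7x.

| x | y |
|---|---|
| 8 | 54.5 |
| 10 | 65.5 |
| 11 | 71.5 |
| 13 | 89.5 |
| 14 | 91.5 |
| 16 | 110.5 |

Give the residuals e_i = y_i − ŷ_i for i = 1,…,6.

2, -1, -2, 2, -3, 2

x=8: ŷ = -3.5 + 7·8 = 52.5; e = 54.5 − 52.5 = 2
x=10: ŷ = -3.5 + 7·10 = 66.5; e = 65.5 − 66.5 = -1
x=11: ŷ = -3.5 + 7·11 = 73.5; e = 71.5 − 73.5 = -2
x=13: ŷ = -3.5 + 7·13 = 87.5; e = 89.5 − 87.5 = 2
x=14: ŷ = -3.5 + 7·14 = 94.5; e = 91.5 − 94.5 = -3
x=16: ŷ = -3.5 + 7·16 = 108.5; e = 110.5 − 108.5 = 2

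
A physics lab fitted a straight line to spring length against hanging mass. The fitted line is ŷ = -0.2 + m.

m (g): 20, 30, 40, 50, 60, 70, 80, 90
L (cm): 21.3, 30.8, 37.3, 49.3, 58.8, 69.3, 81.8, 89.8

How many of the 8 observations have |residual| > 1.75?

2

m=20: ŷ = -0.2 + 20 = 19.8; e = 21.3 − 19.8 = 1.5
m=30: ŷ = -0.2 + 30 = 29.8; e = 30.8 − 29.8 = 1
m=40: ŷ = -0.2 + 40 = 39.8; e = 37.3 − 39.8 = -2.5
m=50: ŷ = -0.2 + 50 = 49.8; e = 49.3 − 49.8 = -0.5
m=60: ŷ = -0.2 + 60 = 59.8; e = 58.8 − 59.8 = -1
m=70: ŷ = -0.2 + 70 = 69.8; e = 69.3 − 69.8 = -0.5
m=80: ŷ = -0.2 + 80 = 79.8; e = 81.8 − 79.8 = 2
m=90: ŷ = -0.2 + 90 = 89.8; e = 89.8 − 89.8 = 0
|e| > 1.75: m=40 (|e|=2.5), m=80 (|e|=2) → 2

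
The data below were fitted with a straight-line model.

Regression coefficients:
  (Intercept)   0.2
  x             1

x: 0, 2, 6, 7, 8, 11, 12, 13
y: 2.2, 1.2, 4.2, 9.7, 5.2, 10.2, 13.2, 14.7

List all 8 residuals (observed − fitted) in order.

x=0: ŷ = 0.2 + 0 = 0.2; r = 2.2 − 0.2 = 2
x=2: ŷ = 0.2 + 2 = 2.2; r = 1.2 − 2.2 = -1
x=6: ŷ = 0.2 + 6 = 6.2; r = 4.2 − 6.2 = -2
x=7: ŷ = 0.2 + 7 = 7.2; r = 9.7 − 7.2 = 2.5
x=8: ŷ = 0.2 + 8 = 8.2; r = 5.2 − 8.2 = -3
x=11: ŷ = 0.2 + 11 = 11.2; r = 10.2 − 11.2 = -1
x=12: ŷ = 0.2 + 12 = 12.2; r = 13.2 − 12.2 = 1
x=13: ŷ = 0.2 + 13 = 13.2; r = 14.7 − 13.2 = 1.5

2, -1, -2, 2.5, -3, -1, 1, 1.5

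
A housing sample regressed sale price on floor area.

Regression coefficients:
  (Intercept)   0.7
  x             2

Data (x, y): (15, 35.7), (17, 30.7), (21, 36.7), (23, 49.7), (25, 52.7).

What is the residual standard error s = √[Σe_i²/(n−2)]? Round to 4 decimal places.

s = 5.4772

x=15: ŷ = 0.7 + 2·15 = 30.7; e = 35.7 − 30.7 = 5
x=17: ŷ = 0.7 + 2·17 = 34.7; e = 30.7 − 34.7 = -4
x=21: ŷ = 0.7 + 2·21 = 42.7; e = 36.7 − 42.7 = -6
x=23: ŷ = 0.7 + 2·23 = 46.7; e = 49.7 − 46.7 = 3
x=25: ŷ = 0.7 + 2·25 = 50.7; e = 52.7 − 50.7 = 2
SSE = 25 + 16 + 36 + 9 + 4 = 90
s = √(90/3) = √30 ≈ 5.4772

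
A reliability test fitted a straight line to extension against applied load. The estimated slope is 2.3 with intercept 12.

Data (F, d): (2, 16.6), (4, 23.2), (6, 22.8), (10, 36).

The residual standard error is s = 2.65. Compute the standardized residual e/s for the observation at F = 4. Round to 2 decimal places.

ŷ = 12 + 2.3·4 = 21.2
e = 23.2 − 21.2 = 2
e/s = 2 / 2.65 = 0.75

0.75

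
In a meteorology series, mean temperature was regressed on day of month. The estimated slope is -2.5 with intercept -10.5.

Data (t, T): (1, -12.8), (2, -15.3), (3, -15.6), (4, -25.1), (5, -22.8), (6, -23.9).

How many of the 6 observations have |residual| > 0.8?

t=1: ŷ = -10.5 − 2.5·1 = -13; r = -12.8 − (-13) = 0.2
t=2: ŷ = -10.5 − 2.5·2 = -15.5; r = -15.3 − (-15.5) = 0.2
t=3: ŷ = -10.5 − 2.5·3 = -18; r = -15.6 − (-18) = 2.4
t=4: ŷ = -10.5 − 2.5·4 = -20.5; r = -25.1 − (-20.5) = -4.6
t=5: ŷ = -10.5 − 2.5·5 = -23; r = -22.8 − (-23) = 0.2
t=6: ŷ = -10.5 − 2.5·6 = -25.5; r = -23.9 − (-25.5) = 1.6
|r| > 0.8: t=3 (|r|=2.4), t=4 (|r|=4.6), t=6 (|r|=1.6) → 3

3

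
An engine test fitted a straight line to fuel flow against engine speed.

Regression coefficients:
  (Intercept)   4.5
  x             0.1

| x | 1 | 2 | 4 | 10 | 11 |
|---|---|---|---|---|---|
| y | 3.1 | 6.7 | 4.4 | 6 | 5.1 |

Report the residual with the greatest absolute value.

x=1: ŷ = 4.5 + 0.1·1 = 4.6; e = 3.1 − 4.6 = -1.5
x=2: ŷ = 4.5 + 0.1·2 = 4.7; e = 6.7 − 4.7 = 2
x=4: ŷ = 4.5 + 0.1·4 = 4.9; e = 4.4 − 4.9 = -0.5
x=10: ŷ = 4.5 + 0.1·10 = 5.5; e = 6 − 5.5 = 0.5
x=11: ŷ = 4.5 + 0.1·11 = 5.6; e = 5.1 − 5.6 = -0.5
Largest |e| is 2 at x = 2, residual 2.

e = 2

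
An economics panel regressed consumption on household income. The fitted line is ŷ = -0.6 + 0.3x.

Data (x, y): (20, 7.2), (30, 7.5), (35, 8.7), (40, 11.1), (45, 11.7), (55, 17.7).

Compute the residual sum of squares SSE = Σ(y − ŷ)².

SSE = 10.26

x=20: ŷ = -0.6 + 0.3·20 = 5.4; e = 7.2 − 5.4 = 1.8
x=30: ŷ = -0.6 + 0.3·30 = 8.4; e = 7.5 − 8.4 = -0.9
x=35: ŷ = -0.6 + 0.3·35 = 9.9; e = 8.7 − 9.9 = -1.2
x=40: ŷ = -0.6 + 0.3·40 = 11.4; e = 11.1 − 11.4 = -0.3
x=45: ŷ = -0.6 + 0.3·45 = 12.9; e = 11.7 − 12.9 = -1.2
x=55: ŷ = -0.6 + 0.3·55 = 15.9; e = 17.7 − 15.9 = 1.8
SSE = 3.24 + 0.81 + 1.44 + 0.09 + 1.44 + 3.24 = 10.26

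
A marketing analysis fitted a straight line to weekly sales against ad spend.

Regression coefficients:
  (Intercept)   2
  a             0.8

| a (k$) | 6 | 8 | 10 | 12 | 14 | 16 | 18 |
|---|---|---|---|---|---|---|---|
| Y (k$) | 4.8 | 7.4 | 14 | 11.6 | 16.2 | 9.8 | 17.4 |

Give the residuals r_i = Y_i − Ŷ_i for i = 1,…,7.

-2, -1, 4, 0, 3, -5, 1

a=6: Ŷ = 2 + 0.8·6 = 6.8; r = 4.8 − 6.8 = -2
a=8: Ŷ = 2 + 0.8·8 = 8.4; r = 7.4 − 8.4 = -1
a=10: Ŷ = 2 + 0.8·10 = 10; r = 14 − 10 = 4
a=12: Ŷ = 2 + 0.8·12 = 11.6; r = 11.6 − 11.6 = 0
a=14: Ŷ = 2 + 0.8·14 = 13.2; r = 16.2 − 13.2 = 3
a=16: Ŷ = 2 + 0.8·16 = 14.8; r = 9.8 − 14.8 = -5
a=18: Ŷ = 2 + 0.8·18 = 16.4; r = 17.4 − 16.4 = 1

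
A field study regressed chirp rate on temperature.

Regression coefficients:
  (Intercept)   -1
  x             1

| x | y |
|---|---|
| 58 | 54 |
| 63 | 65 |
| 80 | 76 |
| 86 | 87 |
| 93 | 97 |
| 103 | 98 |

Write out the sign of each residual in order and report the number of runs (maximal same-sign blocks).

x=58: ŷ = -1 + 58 = 57; r = 54 − 57 = -3
x=63: ŷ = -1 + 63 = 62; r = 65 − 62 = 3
x=80: ŷ = -1 + 80 = 79; r = 76 − 79 = -3
x=86: ŷ = -1 + 86 = 85; r = 87 − 85 = 2
x=93: ŷ = -1 + 93 = 92; r = 97 − 92 = 5
x=103: ŷ = -1 + 103 = 102; r = 98 − 102 = -4
Signs: − + − + + −
Runs: −×1, +×1, −×1, +×2, −×1 → 5

5 runs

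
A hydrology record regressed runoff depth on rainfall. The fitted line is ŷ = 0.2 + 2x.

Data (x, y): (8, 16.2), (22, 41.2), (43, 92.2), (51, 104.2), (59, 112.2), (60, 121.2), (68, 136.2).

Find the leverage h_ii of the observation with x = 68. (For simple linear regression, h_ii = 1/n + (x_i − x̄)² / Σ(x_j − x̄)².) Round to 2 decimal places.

x̄ = (8 + 22 + 43 + 51 + 59 + 60 + 68)/7 = 44.4286
Σ(x − x̄)² = 1327.04 + 503.041 + 2.04082 + 43.1837 + 212.327 + 242.469 + 555.612 = 2885.71
h = 1/7 + (23.5714)²/2885.71 = 0.142857 + 0.192539 = 0.34

h = 0.34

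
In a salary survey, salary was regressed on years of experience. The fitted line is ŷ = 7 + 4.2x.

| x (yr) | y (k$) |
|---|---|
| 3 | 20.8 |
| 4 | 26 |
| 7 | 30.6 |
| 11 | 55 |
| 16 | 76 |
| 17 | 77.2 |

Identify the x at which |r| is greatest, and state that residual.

x = 7, r = -5.8

x=3: ŷ = 7 + 4.2·3 = 19.6; r = 20.8 − 19.6 = 1.2
x=4: ŷ = 7 + 4.2·4 = 23.8; r = 26 − 23.8 = 2.2
x=7: ŷ = 7 + 4.2·7 = 36.4; r = 30.6 − 36.4 = -5.8
x=11: ŷ = 7 + 4.2·11 = 53.2; r = 55 − 53.2 = 1.8
x=16: ŷ = 7 + 4.2·16 = 74.2; r = 76 − 74.2 = 1.8
x=17: ŷ = 7 + 4.2·17 = 78.4; r = 77.2 − 78.4 = -1.2
Largest |r| is 5.8 at x = 7, residual -5.8.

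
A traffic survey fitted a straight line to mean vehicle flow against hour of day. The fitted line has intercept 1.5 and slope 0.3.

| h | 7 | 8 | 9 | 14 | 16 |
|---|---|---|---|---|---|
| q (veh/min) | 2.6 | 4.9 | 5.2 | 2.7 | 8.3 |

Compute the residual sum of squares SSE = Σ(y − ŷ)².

h=7: q̂ = 1.5 + 0.3·7 = 3.6; r = 2.6 − 3.6 = -1
h=8: q̂ = 1.5 + 0.3·8 = 3.9; r = 4.9 − 3.9 = 1
h=9: q̂ = 1.5 + 0.3·9 = 4.2; r = 5.2 − 4.2 = 1
h=14: q̂ = 1.5 + 0.3·14 = 5.7; r = 2.7 − 5.7 = -3
h=16: q̂ = 1.5 + 0.3·16 = 6.3; r = 8.3 − 6.3 = 2
SSE = 1 + 1 + 1 + 9 + 4 = 16

SSE = 16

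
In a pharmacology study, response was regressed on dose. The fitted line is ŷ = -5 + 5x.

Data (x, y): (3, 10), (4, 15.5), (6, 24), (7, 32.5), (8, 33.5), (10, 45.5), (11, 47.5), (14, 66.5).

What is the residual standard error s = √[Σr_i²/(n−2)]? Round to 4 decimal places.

s = 1.7559

x=3: ŷ = -5 + 5·3 = 10; r = 10 − 10 = 0
x=4: ŷ = -5 + 5·4 = 15; r = 15.5 − 15 = 0.5
x=6: ŷ = -5 + 5·6 = 25; r = 24 − 25 = -1
x=7: ŷ = -5 + 5·7 = 30; r = 32.5 − 30 = 2.5
x=8: ŷ = -5 + 5·8 = 35; r = 33.5 − 35 = -1.5
x=10: ŷ = -5 + 5·10 = 45; r = 45.5 − 45 = 0.5
x=11: ŷ = -5 + 5·11 = 50; r = 47.5 − 50 = -2.5
x=14: ŷ = -5 + 5·14 = 65; r = 66.5 − 65 = 1.5
SSE = 0 + 0.25 + 1 + 6.25 + 2.25 + 0.25 + 6.25 + 2.25 = 18.5
s = √(18.5/6) = √3.08333 ≈ 1.7559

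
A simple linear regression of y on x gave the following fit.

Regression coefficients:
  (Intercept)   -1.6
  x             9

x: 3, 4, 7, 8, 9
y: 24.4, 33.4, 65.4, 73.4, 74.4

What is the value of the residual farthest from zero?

x=3: ŷ = -1.6 + 9·3 = 25.4; r = 24.4 − 25.4 = -1
x=4: ŷ = -1.6 + 9·4 = 34.4; r = 33.4 − 34.4 = -1
x=7: ŷ = -1.6 + 9·7 = 61.4; r = 65.4 − 61.4 = 4
x=8: ŷ = -1.6 + 9·8 = 70.4; r = 73.4 − 70.4 = 3
x=9: ŷ = -1.6 + 9·9 = 79.4; r = 74.4 − 79.4 = -5
Largest |r| is 5 at x = 9, residual -5.

r = -5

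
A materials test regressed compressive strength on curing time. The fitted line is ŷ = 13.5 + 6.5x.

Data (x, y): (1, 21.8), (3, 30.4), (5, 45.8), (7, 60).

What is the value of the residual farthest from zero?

x=1: ŷ = 13.5 + 6.5·1 = 20; r = 21.8 − 20 = 1.8
x=3: ŷ = 13.5 + 6.5·3 = 33; r = 30.4 − 33 = -2.6
x=5: ŷ = 13.5 + 6.5·5 = 46; r = 45.8 − 46 = -0.2
x=7: ŷ = 13.5 + 6.5·7 = 59; r = 60 − 59 = 1
Largest |r| is 2.6 at x = 3, residual -2.6.

r = -2.6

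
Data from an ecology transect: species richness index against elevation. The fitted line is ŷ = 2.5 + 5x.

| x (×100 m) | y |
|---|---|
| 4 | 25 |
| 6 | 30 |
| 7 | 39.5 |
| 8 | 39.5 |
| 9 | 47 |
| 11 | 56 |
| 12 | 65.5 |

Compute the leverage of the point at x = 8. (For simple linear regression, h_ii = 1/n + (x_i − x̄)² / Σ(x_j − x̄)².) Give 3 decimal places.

x̄ = (4 + 6 + 7 + 8 + 9 + 11 + 12)/7 = 8.14286
Σ(x − x̄)² = 17.1633 + 4.59184 + 1.30612 + 0.0204082 + 0.734694 + 8.16327 + 14.8776 = 46.8571
h = 1/7 + (-0.142857)²/46.8571 = 0.142857 + 0.00043554 = 0.143

h = 0.143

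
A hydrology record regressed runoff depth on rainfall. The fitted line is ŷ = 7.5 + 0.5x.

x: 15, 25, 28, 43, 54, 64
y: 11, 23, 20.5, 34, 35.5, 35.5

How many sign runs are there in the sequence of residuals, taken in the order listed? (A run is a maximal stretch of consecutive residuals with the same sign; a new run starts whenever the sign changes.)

5 runs

x=15: ŷ = 7.5 + 0.5·15 = 15; e = 11 − 15 = -4
x=25: ŷ = 7.5 + 0.5·25 = 20; e = 23 − 20 = 3
x=28: ŷ = 7.5 + 0.5·28 = 21.5; e = 20.5 − 21.5 = -1
x=43: ŷ = 7.5 + 0.5·43 = 29; e = 34 − 29 = 5
x=54: ŷ = 7.5 + 0.5·54 = 34.5; e = 35.5 − 34.5 = 1
x=64: ŷ = 7.5 + 0.5·64 = 39.5; e = 35.5 − 39.5 = -4
Signs: − + − + + −
Runs: −×1, +×1, −×1, +×2, −×1 → 5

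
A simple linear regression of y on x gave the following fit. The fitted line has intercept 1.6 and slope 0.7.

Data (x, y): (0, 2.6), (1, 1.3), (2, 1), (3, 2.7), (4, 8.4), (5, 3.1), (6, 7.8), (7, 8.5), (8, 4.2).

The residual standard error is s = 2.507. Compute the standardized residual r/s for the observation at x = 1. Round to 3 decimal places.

-0.399

ŷ = 1.6 + 0.7·1 = 2.3
r = 1.3 − 2.3 = -1
r/s = -1 / 2.507 = -0.399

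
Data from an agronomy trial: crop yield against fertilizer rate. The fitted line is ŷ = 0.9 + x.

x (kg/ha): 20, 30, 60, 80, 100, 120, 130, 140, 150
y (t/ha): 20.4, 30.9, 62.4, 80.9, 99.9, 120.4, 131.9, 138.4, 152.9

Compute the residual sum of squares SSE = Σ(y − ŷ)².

SSE = 15

x=20: ŷ = 0.9 + 20 = 20.9; r = 20.4 − 20.9 = -0.5
x=30: ŷ = 0.9 + 30 = 30.9; r = 30.9 − 30.9 = 0
x=60: ŷ = 0.9 + 60 = 60.9; r = 62.4 − 60.9 = 1.5
x=80: ŷ = 0.9 + 80 = 80.9; r = 80.9 − 80.9 = 0
x=100: ŷ = 0.9 + 100 = 100.9; r = 99.9 − 100.9 = -1
x=120: ŷ = 0.9 + 120 = 120.9; r = 120.4 − 120.9 = -0.5
x=130: ŷ = 0.9 + 130 = 130.9; r = 131.9 − 130.9 = 1
x=140: ŷ = 0.9 + 140 = 140.9; r = 138.4 − 140.9 = -2.5
x=150: ŷ = 0.9 + 150 = 150.9; r = 152.9 − 150.9 = 2
SSE = 0.25 + 0 + 2.25 + 0 + 1 + 0.25 + 1 + 6.25 + 4 = 15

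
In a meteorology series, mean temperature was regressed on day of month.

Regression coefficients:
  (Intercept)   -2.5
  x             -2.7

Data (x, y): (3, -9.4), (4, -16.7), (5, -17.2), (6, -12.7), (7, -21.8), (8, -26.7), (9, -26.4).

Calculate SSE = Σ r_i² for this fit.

SSE = 57.52

x=3: ŷ = -2.5 − 2.7·3 = -10.6; r = -9.4 − (-10.6) = 1.2
x=4: ŷ = -2.5 − 2.7·4 = -13.3; r = -16.7 − (-13.3) = -3.4
x=5: ŷ = -2.5 − 2.7·5 = -16; r = -17.2 − (-16) = -1.2
x=6: ŷ = -2.5 − 2.7·6 = -18.7; r = -12.7 − (-18.7) = 6
x=7: ŷ = -2.5 − 2.7·7 = -21.4; r = -21.8 − (-21.4) = -0.4
x=8: ŷ = -2.5 − 2.7·8 = -24.1; r = -26.7 − (-24.1) = -2.6
x=9: ŷ = -2.5 − 2.7·9 = -26.8; r = -26.4 − (-26.8) = 0.4
SSE = 1.44 + 11.56 + 1.44 + 36 + 0.16 + 6.76 + 0.16 = 57.52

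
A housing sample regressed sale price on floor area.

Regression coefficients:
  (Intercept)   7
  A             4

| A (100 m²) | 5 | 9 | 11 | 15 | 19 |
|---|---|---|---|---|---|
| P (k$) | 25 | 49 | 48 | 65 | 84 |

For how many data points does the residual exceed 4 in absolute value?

1

A=5: ŷ = 7 + 4·5 = 27; r = 25 − 27 = -2
A=9: ŷ = 7 + 4·9 = 43; r = 49 − 43 = 6
A=11: ŷ = 7 + 4·11 = 51; r = 48 − 51 = -3
A=15: ŷ = 7 + 4·15 = 67; r = 65 − 67 = -2
A=19: ŷ = 7 + 4·19 = 83; r = 84 − 83 = 1
|r| > 4: A=9 (|r|=6) → 1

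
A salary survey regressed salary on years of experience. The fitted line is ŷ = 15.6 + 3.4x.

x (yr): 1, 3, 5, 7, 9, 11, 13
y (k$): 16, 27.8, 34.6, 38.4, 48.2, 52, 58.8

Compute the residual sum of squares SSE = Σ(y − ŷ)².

x=1: ŷ = 15.6 + 3.4·1 = 19; e = 16 − 19 = -3
x=3: ŷ = 15.6 + 3.4·3 = 25.8; e = 27.8 − 25.8 = 2
x=5: ŷ = 15.6 + 3.4·5 = 32.6; e = 34.6 − 32.6 = 2
x=7: ŷ = 15.6 + 3.4·7 = 39.4; e = 38.4 − 39.4 = -1
x=9: ŷ = 15.6 + 3.4·9 = 46.2; e = 48.2 − 46.2 = 2
x=11: ŷ = 15.6 + 3.4·11 = 53; e = 52 − 53 = -1
x=13: ŷ = 15.6 + 3.4·13 = 59.8; e = 58.8 − 59.8 = -1
SSE = 9 + 4 + 4 + 1 + 4 + 1 + 1 = 24

SSE = 24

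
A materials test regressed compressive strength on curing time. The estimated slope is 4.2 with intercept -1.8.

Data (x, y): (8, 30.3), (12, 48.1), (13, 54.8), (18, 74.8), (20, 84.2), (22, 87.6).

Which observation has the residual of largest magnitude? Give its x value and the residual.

x = 22, e = -3

x=8: ŷ = -1.8 + 4.2·8 = 31.8; e = 30.3 − 31.8 = -1.5
x=12: ŷ = -1.8 + 4.2·12 = 48.6; e = 48.1 − 48.6 = -0.5
x=13: ŷ = -1.8 + 4.2·13 = 52.8; e = 54.8 − 52.8 = 2
x=18: ŷ = -1.8 + 4.2·18 = 73.8; e = 74.8 − 73.8 = 1
x=20: ŷ = -1.8 + 4.2·20 = 82.2; e = 84.2 − 82.2 = 2
x=22: ŷ = -1.8 + 4.2·22 = 90.6; e = 87.6 − 90.6 = -3
Largest |e| is 3 at x = 22, residual -3.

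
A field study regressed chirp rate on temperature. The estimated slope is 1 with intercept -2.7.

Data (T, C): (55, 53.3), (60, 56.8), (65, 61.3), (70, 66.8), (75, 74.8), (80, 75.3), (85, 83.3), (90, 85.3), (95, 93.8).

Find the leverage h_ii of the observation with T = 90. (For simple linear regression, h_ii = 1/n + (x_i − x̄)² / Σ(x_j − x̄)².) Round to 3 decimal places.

T̄ = (55 + 60 + 65 + 70 + 75 + 80 + 85 + 90 + 95)/9 = 75
Σ(T − T̄)² = 400 + 225 + 100 + 25 + 0 + 25 + 100 + 225 + 400 = 1500
h = 1/9 + (15)²/1500 = 0.111111 + 0.15 = 0.261

h = 0.261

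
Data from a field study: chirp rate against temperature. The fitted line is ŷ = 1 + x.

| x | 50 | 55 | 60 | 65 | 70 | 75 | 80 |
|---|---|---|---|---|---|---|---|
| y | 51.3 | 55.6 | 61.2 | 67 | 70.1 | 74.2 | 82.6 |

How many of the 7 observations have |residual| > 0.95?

x=50: ŷ = 1 + 50 = 51; e = 51.3 − 51 = 0.3
x=55: ŷ = 1 + 55 = 56; e = 55.6 − 56 = -0.4
x=60: ŷ = 1 + 60 = 61; e = 61.2 − 61 = 0.2
x=65: ŷ = 1 + 65 = 66; e = 67 − 66 = 1
x=70: ŷ = 1 + 70 = 71; e = 70.1 − 71 = -0.9
x=75: ŷ = 1 + 75 = 76; e = 74.2 − 76 = -1.8
x=80: ŷ = 1 + 80 = 81; e = 82.6 − 81 = 1.6
|e| > 0.95: x=65 (|e|=1), x=75 (|e|=1.8), x=80 (|e|=1.6) → 3

3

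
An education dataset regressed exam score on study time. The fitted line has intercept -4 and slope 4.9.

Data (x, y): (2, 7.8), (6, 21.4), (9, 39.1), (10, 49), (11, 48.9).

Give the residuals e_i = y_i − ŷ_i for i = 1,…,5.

x=2: ŷ = -4 + 4.9·2 = 5.8; e = 7.8 − 5.8 = 2
x=6: ŷ = -4 + 4.9·6 = 25.4; e = 21.4 − 25.4 = -4
x=9: ŷ = -4 + 4.9·9 = 40.1; e = 39.1 − 40.1 = -1
x=10: ŷ = -4 + 4.9·10 = 45; e = 49 − 45 = 4
x=11: ŷ = -4 + 4.9·11 = 49.9; e = 48.9 − 49.9 = -1

2, -4, -1, 4, -1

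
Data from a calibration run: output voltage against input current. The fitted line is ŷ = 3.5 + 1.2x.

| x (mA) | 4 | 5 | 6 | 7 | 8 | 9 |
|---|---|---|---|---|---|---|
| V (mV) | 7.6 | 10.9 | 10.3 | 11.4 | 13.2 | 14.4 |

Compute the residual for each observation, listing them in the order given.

x=4: ŷ = 3.5 + 1.2·4 = 8.3; e = 7.6 − 8.3 = -0.7
x=5: ŷ = 3.5 + 1.2·5 = 9.5; e = 10.9 − 9.5 = 1.4
x=6: ŷ = 3.5 + 1.2·6 = 10.7; e = 10.3 − 10.7 = -0.4
x=7: ŷ = 3.5 + 1.2·7 = 11.9; e = 11.4 − 11.9 = -0.5
x=8: ŷ = 3.5 + 1.2·8 = 13.1; e = 13.2 − 13.1 = 0.1
x=9: ŷ = 3.5 + 1.2·9 = 14.3; e = 14.4 − 14.3 = 0.1

-0.7, 1.4, -0.4, -0.5, 0.1, 0.1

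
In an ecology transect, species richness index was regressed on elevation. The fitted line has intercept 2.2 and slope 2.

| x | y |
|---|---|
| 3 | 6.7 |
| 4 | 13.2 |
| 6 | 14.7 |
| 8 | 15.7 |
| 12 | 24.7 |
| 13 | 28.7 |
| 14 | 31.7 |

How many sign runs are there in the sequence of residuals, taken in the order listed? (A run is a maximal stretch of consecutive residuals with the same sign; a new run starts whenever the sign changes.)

4 runs

x=3: ŷ = 2.2 + 2·3 = 8.2; r = 6.7 − 8.2 = -1.5
x=4: ŷ = 2.2 + 2·4 = 10.2; r = 13.2 − 10.2 = 3
x=6: ŷ = 2.2 + 2·6 = 14.2; r = 14.7 − 14.2 = 0.5
x=8: ŷ = 2.2 + 2·8 = 18.2; r = 15.7 − 18.2 = -2.5
x=12: ŷ = 2.2 + 2·12 = 26.2; r = 24.7 − 26.2 = -1.5
x=13: ŷ = 2.2 + 2·13 = 28.2; r = 28.7 − 28.2 = 0.5
x=14: ŷ = 2.2 + 2·14 = 30.2; r = 31.7 − 30.2 = 1.5
Signs: − + + − − + +
Runs: −×1, +×2, −×2, +×2 → 4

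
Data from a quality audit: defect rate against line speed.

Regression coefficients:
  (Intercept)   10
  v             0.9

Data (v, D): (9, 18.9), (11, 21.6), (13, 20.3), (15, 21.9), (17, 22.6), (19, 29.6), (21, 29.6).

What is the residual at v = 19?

r = 2.5

ŷ = 10 + 0.9·19 = 27.1
r = 29.6 − 27.1 = 2.5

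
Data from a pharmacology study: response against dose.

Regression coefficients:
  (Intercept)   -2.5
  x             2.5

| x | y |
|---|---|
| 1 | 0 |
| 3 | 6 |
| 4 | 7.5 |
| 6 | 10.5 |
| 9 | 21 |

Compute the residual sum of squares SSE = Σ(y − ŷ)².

x=1: ŷ = -2.5 + 2.5·1 = 0; r = 0 − 0 = 0
x=3: ŷ = -2.5 + 2.5·3 = 5; r = 6 − 5 = 1
x=4: ŷ = -2.5 + 2.5·4 = 7.5; r = 7.5 − 7.5 = 0
x=6: ŷ = -2.5 + 2.5·6 = 12.5; r = 10.5 − 12.5 = -2
x=9: ŷ = -2.5 + 2.5·9 = 20; r = 21 − 20 = 1
SSE = 0 + 1 + 0 + 4 + 1 = 6

SSE = 6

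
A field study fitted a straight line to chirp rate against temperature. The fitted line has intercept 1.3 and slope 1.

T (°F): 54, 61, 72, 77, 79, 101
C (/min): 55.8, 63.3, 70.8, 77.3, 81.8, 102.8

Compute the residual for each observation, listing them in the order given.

0.5, 1, -2.5, -1, 1.5, 0.5

T=54: Ĉ = 1.3 + 54 = 55.3; r = 55.8 − 55.3 = 0.5
T=61: Ĉ = 1.3 + 61 = 62.3; r = 63.3 − 62.3 = 1
T=72: Ĉ = 1.3 + 72 = 73.3; r = 70.8 − 73.3 = -2.5
T=77: Ĉ = 1.3 + 77 = 78.3; r = 77.3 − 78.3 = -1
T=79: Ĉ = 1.3 + 79 = 80.3; r = 81.8 − 80.3 = 1.5
T=101: Ĉ = 1.3 + 101 = 102.3; r = 102.8 − 102.3 = 0.5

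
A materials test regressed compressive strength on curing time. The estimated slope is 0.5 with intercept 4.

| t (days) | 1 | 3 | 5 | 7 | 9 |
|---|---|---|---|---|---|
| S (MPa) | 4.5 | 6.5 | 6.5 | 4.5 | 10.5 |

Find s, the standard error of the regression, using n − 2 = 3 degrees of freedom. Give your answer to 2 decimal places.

t=1: Ŝ = 4 + 0.5·1 = 4.5; r = 4.5 − 4.5 = 0
t=3: Ŝ = 4 + 0.5·3 = 5.5; r = 6.5 − 5.5 = 1
t=5: Ŝ = 4 + 0.5·5 = 6.5; r = 6.5 − 6.5 = 0
t=7: Ŝ = 4 + 0.5·7 = 7.5; r = 4.5 − 7.5 = -3
t=9: Ŝ = 4 + 0.5·9 = 8.5; r = 10.5 − 8.5 = 2
SSE = 0 + 1 + 0 + 9 + 4 = 14
s = √(14/3) = √4.66667 ≈ 2.16

s = 2.16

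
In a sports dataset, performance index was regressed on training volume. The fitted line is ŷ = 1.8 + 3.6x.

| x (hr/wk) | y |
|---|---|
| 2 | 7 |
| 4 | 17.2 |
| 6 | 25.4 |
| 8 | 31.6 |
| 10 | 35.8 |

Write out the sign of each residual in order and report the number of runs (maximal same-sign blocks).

3 runs

x=2: ŷ = 1.8 + 3.6·2 = 9; r = 7 − 9 = -2
x=4: ŷ = 1.8 + 3.6·4 = 16.2; r = 17.2 − 16.2 = 1
x=6: ŷ = 1.8 + 3.6·6 = 23.4; r = 25.4 − 23.4 = 2
x=8: ŷ = 1.8 + 3.6·8 = 30.6; r = 31.6 − 30.6 = 1
x=10: ŷ = 1.8 + 3.6·10 = 37.8; r = 35.8 − 37.8 = -2
Signs: − + + + −
Runs: −×1, +×3, −×1 → 3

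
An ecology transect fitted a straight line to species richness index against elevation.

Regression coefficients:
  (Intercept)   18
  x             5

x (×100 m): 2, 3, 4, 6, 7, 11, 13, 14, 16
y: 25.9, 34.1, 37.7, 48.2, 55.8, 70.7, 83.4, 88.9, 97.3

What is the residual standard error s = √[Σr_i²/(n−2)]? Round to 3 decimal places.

s = 1.705

x=2: ŷ = 18 + 5·2 = 28; r = 25.9 − 28 = -2.1
x=3: ŷ = 18 + 5·3 = 33; r = 34.1 − 33 = 1.1
x=4: ŷ = 18 + 5·4 = 38; r = 37.7 − 38 = -0.3
x=6: ŷ = 18 + 5·6 = 48; r = 48.2 − 48 = 0.2
x=7: ŷ = 18 + 5·7 = 53; r = 55.8 − 53 = 2.8
x=11: ŷ = 18 + 5·11 = 73; r = 70.7 − 73 = -2.3
x=13: ŷ = 18 + 5·13 = 83; r = 83.4 − 83 = 0.4
x=14: ŷ = 18 + 5·14 = 88; r = 88.9 − 88 = 0.9
x=16: ŷ = 18 + 5·16 = 98; r = 97.3 − 98 = -0.7
SSE = 4.41 + 1.21 + 0.09 + 0.04 + 7.84 + 5.29 + 0.16 + 0.81 + 0.49 = 20.34
s = √(20.34/7) = √2.90571 ≈ 1.705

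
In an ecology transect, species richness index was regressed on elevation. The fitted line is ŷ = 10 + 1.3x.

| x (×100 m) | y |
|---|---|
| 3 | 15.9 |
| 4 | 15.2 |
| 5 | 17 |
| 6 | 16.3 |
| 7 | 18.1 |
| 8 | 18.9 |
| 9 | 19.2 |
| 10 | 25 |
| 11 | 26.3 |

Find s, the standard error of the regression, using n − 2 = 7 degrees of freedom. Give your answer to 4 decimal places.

x=3: ŷ = 10 + 1.3·3 = 13.9; e = 15.9 − 13.9 = 2
x=4: ŷ = 10 + 1.3·4 = 15.2; e = 15.2 − 15.2 = 0
x=5: ŷ = 10 + 1.3·5 = 16.5; e = 17 − 16.5 = 0.5
x=6: ŷ = 10 + 1.3·6 = 17.8; e = 16.3 − 17.8 = -1.5
x=7: ŷ = 10 + 1.3·7 = 19.1; e = 18.1 − 19.1 = -1
x=8: ŷ = 10 + 1.3·8 = 20.4; e = 18.9 − 20.4 = -1.5
x=9: ŷ = 10 + 1.3·9 = 21.7; e = 19.2 − 21.7 = -2.5
x=10: ŷ = 10 + 1.3·10 = 23; e = 25 − 23 = 2
x=11: ŷ = 10 + 1.3·11 = 24.3; e = 26.3 − 24.3 = 2
SSE = 4 + 0 + 0.25 + 2.25 + 1 + 2.25 + 6.25 + 4 + 4 = 24
s = √(24/7) = √3.42857 ≈ 1.8516

s = 1.8516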